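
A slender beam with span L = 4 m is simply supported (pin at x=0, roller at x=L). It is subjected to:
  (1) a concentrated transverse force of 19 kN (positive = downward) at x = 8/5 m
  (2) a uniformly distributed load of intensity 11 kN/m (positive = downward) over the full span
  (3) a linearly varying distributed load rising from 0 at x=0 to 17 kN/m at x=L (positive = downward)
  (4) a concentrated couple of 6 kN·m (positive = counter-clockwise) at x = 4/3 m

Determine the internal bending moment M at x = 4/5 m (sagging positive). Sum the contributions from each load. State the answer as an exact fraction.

M(4/5) = 4138/125 kN·m

Load 1 — point force P=19 kN at a=8/5 m (b=L-a=12/5):
  M_1 = Pbx/L  [x≤a] = 19·(12/5)·(4/5)/4 = 228/25 kN·m
Load 2 — uniform load w=11 kN/m over full span:
  M_2 = wx(L-x)/2 = 11·(4/5)·(4-(4/5))/2 = 352/25 kN·m
Load 3 — triangular load w₀=17 kN/m (0→w₀ over full span):
  M_3 = w₀Lx/6 - w₀x³/(6L) = 17·4·(4/5)/6 - 17·(4/5)³/(6·4) = 1088/125 kN·m
Load 4 — applied couple M₀=6 kN·m at a=4/3 m (b=L-a=8/3):
  M_4 = M₀x/L  [x≤a] = 6·(4/5)/4 = 6/5 kN·m
Superposition: M = Σ M_i = 4138/125 kN·m ≈ 33.104000 kN·m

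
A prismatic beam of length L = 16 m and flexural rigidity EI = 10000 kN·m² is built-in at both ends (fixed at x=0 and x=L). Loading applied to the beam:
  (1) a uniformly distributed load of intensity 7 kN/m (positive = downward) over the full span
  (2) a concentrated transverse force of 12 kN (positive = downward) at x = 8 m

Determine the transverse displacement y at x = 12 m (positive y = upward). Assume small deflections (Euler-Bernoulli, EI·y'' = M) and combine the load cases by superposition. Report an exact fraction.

y(12) = -2/25 m

Load 1 — uniform load w=7 kN/m over full span:
  y_1 = -wx²(L-x)²/(24EI) = -7·12²·(16-12)²/(24·10000) = -42/625 m
Load 2 — point force P=12 kN at a=8 m (b=L-a=8):
  y_2 = -Pa²(L-x)²(3bL-(3b+a)(L-x))/(6L³EI)  [x>a] = -12·8²·(16-12)²·(3·8·16-(3·8+8)·(16-12))/(6·16³·10000) = -8/625 m
Superposition: y = Σ y_i = -2/25 m ≈ -0.080000 m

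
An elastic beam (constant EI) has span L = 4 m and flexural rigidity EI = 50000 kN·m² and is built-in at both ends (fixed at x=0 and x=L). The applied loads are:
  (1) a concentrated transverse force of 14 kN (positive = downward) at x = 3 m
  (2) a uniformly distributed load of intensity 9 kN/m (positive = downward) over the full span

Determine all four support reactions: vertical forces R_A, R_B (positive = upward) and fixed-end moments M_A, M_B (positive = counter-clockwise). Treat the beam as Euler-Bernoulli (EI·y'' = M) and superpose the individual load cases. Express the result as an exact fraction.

Load 1 — point force P=14 kN at a=3 m (b=L-a=1):
  R_A = Pb²(3a+b)/L³ = 14·1²·(3·3+1)/4³ = 35/16 kN
  M_A = Pab²/L² = 14·3·1²/4² = 21/8 kN·m
  R_B = Pa²(a+3b)/L³ = 14·3²·(3+3·1)/4³ = 189/16 kN
  M_B = -Pa²b/L² = -14·3²·1/4² = -63/8 kN·m
Load 2 — uniform load w=9 kN/m over full span:
  R_A = wL/2 = 9·4/2 = 18 kN
  M_A = wL²/12 = 9·4²/12 = 12 kN·m
  R_B = wL/2 = 9·4/2 = 18 kN
  M_B = -wL²/12 = -9·4²/12 = -12 kN·m
Superposition: R_A = 323/16 kN, M_A = 117/8 kN·m, R_B = 477/16 kN, M_B = -159/8 kN·m

R_A = 323/16 kN, M_A = 117/8 kN·m, R_B = 477/16 kN, M_B = -159/8 kN·m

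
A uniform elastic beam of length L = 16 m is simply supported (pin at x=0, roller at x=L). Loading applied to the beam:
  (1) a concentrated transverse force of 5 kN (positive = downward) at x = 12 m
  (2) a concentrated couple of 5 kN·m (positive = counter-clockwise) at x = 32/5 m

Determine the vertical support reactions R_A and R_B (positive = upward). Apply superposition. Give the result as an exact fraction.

R_A = 25/16 kN, R_B = 55/16 kN

Load 1 — point force P=5 kN at a=12 m (b=L-a=4):
  R_A = Pb/L = 5·4/16 = 5/4 kN
  R_B = Pa/L = 5·12/16 = 15/4 kN
Load 2 — applied couple M₀=5 kN·m at a=32/5 m (b=L-a=48/5):
  R_A = M₀/L = 5/16 kN
  R_B = -M₀/L = -5/16 kN
Superposition: R_A = 25/16 kN, R_B = 55/16 kN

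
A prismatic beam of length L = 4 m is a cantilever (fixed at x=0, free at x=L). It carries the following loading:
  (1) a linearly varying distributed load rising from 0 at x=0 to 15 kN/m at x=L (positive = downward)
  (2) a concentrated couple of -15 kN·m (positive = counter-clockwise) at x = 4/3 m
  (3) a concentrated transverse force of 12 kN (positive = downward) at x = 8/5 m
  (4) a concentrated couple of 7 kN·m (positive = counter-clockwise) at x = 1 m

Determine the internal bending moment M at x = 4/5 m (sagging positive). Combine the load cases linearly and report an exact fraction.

M(4/5) = -1848/25 kN·m

Load 1 — triangular load w₀=15 kN/m (0→w₀ over full span):
  M_1 = w₀Lx/2 - w₀L²/3 - w₀x³/(6L) = 15·4·(4/5)/2 - 15·4²/3 - 15·(4/5)³/(6·4) = -1408/25 kN·m
Load 2 — applied couple M₀=-15 kN·m at a=4/3 m (b=L-a=8/3):
  M_2 = M₀  [x≤a] = (-15) = -15 kN·m
Load 3 — point force P=12 kN at a=8/5 m (b=L-a=12/5):
  M_3 = -P(a-x)  [x≤a] = -12·((8/5)-(4/5)) = -48/5 kN·m
Load 4 — applied couple M₀=7 kN·m at a=1 m (b=L-a=3):
  M_4 = M₀  [x≤a] = 7 = 7 kN·m
Superposition: M = Σ M_i = -1848/25 kN·m ≈ -73.920000 kN·m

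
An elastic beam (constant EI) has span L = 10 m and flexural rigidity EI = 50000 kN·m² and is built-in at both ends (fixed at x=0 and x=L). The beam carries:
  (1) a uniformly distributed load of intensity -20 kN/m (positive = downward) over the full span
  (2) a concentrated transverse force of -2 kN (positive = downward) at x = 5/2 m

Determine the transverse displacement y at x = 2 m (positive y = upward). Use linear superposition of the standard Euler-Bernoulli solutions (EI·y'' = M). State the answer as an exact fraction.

Load 1 — uniform load w=-20 kN/m over full span:
  y_1 = -wx²(L-x)²/(24EI) = -(-20)·2²·(10-2)²/(24·50000) = 8/1875 m
Load 2 — point force P=-2 kN at a=5/2 m (b=L-a=15/2):
  y_2 = -Pb²x²(3aL-(3a+b)x)/(6L³EI)  [x≤a] = -(-2)·(15/2)²·2²·(3·(5/2)·10-(3·(5/2)+(15/2))·2)/(6·10³·50000) = 27/400000 m
Superposition: y = Σ y_i = 5201/1200000 m ≈ 0.004334 m

y(2) = 5201/1200000 m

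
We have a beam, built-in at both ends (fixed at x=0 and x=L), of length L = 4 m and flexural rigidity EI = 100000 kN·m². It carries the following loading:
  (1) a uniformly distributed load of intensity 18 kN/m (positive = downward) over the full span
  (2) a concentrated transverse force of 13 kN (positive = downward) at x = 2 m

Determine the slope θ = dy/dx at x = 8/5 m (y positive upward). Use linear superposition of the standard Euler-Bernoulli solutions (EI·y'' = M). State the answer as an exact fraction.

Load 1 — uniform load w=18 kN/m over full span:
  θ_1 = -wx(L-x)(L-2x)/(12EI) = -18·(8/5)·(4-(8/5))·(4-2·(8/5))/(12·100000) = -18/390625 rad
Load 2 — point force P=13 kN at a=2 m (b=L-a=2):
  θ_2 = -Pb²x(2aL-(3a+b)x)/(2L³EI)  [x≤a] = -13·2²·(8/5)·(2·2·4-(3·2+2)·(8/5))/(2·4³·100000) = -13/625000 rad
Superposition: θ = Σ θ_i = -209/3125000 rad ≈ -0.000067 rad

θ(8/5) = -209/3125000 rad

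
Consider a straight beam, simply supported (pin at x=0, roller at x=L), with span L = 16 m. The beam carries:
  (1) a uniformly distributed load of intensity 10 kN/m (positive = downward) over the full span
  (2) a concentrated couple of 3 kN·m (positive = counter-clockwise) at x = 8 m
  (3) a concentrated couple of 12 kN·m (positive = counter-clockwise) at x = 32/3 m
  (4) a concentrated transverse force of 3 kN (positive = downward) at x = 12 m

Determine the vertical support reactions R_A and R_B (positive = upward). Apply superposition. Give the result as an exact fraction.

Load 1 — uniform load w=10 kN/m over full span:
  R_A = wL/2 = 10·16/2 = 80 kN
  R_B = wL/2 = 10·16/2 = 80 kN
Load 2 — applied couple M₀=3 kN·m at a=8 m (b=L-a=8):
  R_A = M₀/L = 3/16 kN
  R_B = -M₀/L = -3/16 kN
Load 3 — applied couple M₀=12 kN·m at a=32/3 m (b=L-a=16/3):
  R_A = M₀/L = 12/16 = 3/4 kN
  R_B = -M₀/L = -12/16 = -3/4 kN
Load 4 — point force P=3 kN at a=12 m (b=L-a=4):
  R_A = Pb/L = 3·4/16 = 3/4 kN
  R_B = Pa/L = 3·12/16 = 9/4 kN
Superposition: R_A = 1307/16 kN, R_B = 1301/16 kN

R_A = 1307/16 kN, R_B = 1301/16 kN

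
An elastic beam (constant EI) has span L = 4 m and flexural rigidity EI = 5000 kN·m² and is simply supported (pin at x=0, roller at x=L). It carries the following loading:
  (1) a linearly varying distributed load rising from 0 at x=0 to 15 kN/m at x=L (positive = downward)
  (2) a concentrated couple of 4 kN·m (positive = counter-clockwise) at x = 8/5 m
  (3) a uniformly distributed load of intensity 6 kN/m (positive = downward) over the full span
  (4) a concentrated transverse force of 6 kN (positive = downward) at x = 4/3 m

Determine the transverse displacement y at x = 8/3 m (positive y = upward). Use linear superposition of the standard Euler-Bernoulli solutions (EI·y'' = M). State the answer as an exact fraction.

y(8/3) = -33296/3796875 m

Load 1 — triangular load w₀=15 kN/m (0→w₀ over full span):
  y_1 = -w₀x(7L⁴-10L²x²+3x⁴)/(360LEI) = -15·(8/3)·(7·4⁴-10·4²·(8/3)²+3·(8/3)⁴)/(360·4·5000) = -136/30375 m
Load 2 — applied couple M₀=4 kN·m at a=8/5 m (b=L-a=12/5):
  y_2 = (M₀x³/(6L)-M₀(x-a)²/2+C₁x)/EI  [x>a] with C₁=M₀(3b²-L²)/(6L)=16/75 = (4·(8/3)³/(6·4)-4·((8/3)-(8/5))²/2+(16/75)·(8/3))/5000 = 368/1265625 m
Load 3 — uniform load w=6 kN/m over full span:
  y_3 = -wx(L³-2Lx²+x³)/(24EI) = -6·(8/3)·(4³-2·4·(8/3)²+(8/3)³)/(24·5000) = -176/50625 m
Load 4 — point force P=6 kN at a=4/3 m (b=L-a=8/3):
  y_4 = -Pa(L-x)(2Lx-a²-x²)/(6LEI)  [x>a] = -6·(4/3)·(4-(8/3))·(2·4·(8/3)-(4/3)²-(8/3)²)/(6·4·5000) = -56/50625 m
Superposition: y = Σ y_i = -33296/3796875 m ≈ -0.008769 m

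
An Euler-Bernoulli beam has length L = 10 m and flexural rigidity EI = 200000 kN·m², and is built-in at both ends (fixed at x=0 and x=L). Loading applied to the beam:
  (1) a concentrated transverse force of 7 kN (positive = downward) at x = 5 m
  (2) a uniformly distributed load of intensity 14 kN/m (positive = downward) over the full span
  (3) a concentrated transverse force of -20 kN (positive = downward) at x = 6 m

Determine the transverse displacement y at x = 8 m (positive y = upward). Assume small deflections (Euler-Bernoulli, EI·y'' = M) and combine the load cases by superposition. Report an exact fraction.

Load 1 — point force P=7 kN at a=5 m (b=L-a=5):
  y_1 = -Pa²(L-x)²(3bL-(3b+a)(L-x))/(6L³EI)  [x>a] = -7·5²·(10-8)²·(3·5·10-(3·5+5)·(10-8))/(6·10³·200000) = -77/1200000 m
Load 2 — uniform load w=14 kN/m over full span:
  y_2 = -wx²(L-x)²/(24EI) = -14·8²·(10-8)²/(24·200000) = -7/9375 m
Load 3 — point force P=-20 kN at a=6 m (b=L-a=4):
  y_3 = -Pa²(L-x)²(3bL-(3b+a)(L-x))/(6L³EI)  [x>a] = -(-20)·6²·(10-8)²·(3·4·10-(3·4+6)·(10-8))/(6·10³·200000) = 63/312500 m
Superposition: y = Σ y_i = -18277/30000000 m ≈ -0.000609 m

y(8) = -18277/30000000 m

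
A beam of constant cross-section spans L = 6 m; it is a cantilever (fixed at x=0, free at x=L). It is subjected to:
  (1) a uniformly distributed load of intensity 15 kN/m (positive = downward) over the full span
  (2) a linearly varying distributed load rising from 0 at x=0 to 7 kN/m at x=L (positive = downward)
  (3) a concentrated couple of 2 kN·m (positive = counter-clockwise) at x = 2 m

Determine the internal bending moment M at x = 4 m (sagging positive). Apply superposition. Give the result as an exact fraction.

M(4) = -382/9 kN·m

Load 1 — uniform load w=15 kN/m over full span:
  M_1 = -w(L-x)²/2 = -15·(6-4)²/2 = -30 kN·m
Load 2 — triangular load w₀=7 kN/m (0→w₀ over full span):
  M_2 = w₀Lx/2 - w₀L²/3 - w₀x³/(6L) = 7·6·4/2 - 7·6²/3 - 7·4³/(6·6) = -112/9 kN·m
Load 3 — applied couple M₀=2 kN·m at a=2 m (b=L-a=4):
  M_3 = 0  [x>a] = 0 kN·m
Superposition: M = Σ M_i = -382/9 kN·m ≈ -42.444444 kN·m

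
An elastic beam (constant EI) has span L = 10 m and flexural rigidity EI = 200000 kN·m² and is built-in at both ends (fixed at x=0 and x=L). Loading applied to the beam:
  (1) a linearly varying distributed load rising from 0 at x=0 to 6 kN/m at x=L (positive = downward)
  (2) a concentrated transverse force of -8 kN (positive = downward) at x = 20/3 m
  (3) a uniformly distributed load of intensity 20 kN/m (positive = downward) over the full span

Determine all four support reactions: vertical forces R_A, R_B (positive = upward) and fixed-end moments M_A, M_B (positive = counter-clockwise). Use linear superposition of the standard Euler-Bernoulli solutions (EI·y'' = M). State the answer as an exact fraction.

Load 1 — triangular load w₀=6 kN/m (0→w₀ over full span):
  R_A = 3w₀L/20 = 3·6·10/20 = 9 kN
  M_A = w₀L²/30 = 6·10²/30 = 20 kN·m
  R_B = 7w₀L/20 = 7·6·10/20 = 21 kN
  M_B = -w₀L²/20 = -6·10²/20 = -30 kN·m
Load 2 — point force P=-8 kN at a=20/3 m (b=L-a=10/3):
  R_A = Pb²(3a+b)/L³ = (-8)·(10/3)²·(3·(20/3)+(10/3))/10³ = -56/27 kN
  M_A = Pab²/L² = (-8)·(20/3)·(10/3)²/10² = -160/27 kN·m
  R_B = Pa²(a+3b)/L³ = (-8)·(20/3)²·((20/3)+3·(10/3))/10³ = -160/27 kN
  M_B = -Pa²b/L² = -(-8)·(20/3)²·(10/3)/10² = 320/27 kN·m
Load 3 — uniform load w=20 kN/m over full span:
  R_A = wL/2 = 20·10/2 = 100 kN
  M_A = wL²/12 = 20·10²/12 = 500/3 kN·m
  R_B = wL/2 = 20·10/2 = 100 kN
  M_B = -wL²/12 = -20·10²/12 = -500/3 kN·m
Superposition: R_A = 2887/27 kN, M_A = 4880/27 kN·m, R_B = 3107/27 kN, M_B = -4990/27 kN·m

R_A = 2887/27 kN, M_A = 4880/27 kN·m, R_B = 3107/27 kN, M_B = -4990/27 kN·m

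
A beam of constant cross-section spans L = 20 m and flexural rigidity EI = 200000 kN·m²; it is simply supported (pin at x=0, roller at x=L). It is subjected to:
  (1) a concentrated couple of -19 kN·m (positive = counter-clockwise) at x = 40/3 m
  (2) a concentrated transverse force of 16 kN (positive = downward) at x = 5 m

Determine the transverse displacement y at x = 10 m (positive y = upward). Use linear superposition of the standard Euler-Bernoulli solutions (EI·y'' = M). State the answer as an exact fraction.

Load 1 — applied couple M₀=-19 kN·m at a=40/3 m (b=L-a=20/3):
  y_1 = (M₀x³/(6L)+C₁x)/EI  [x≤a] with C₁=M₀(3b²-L²)/(6L)=380/9 = ((-19)·10³/(6·20)+(380/9)·10)/200000 = 19/14400 m
Load 2 — point force P=16 kN at a=5 m (b=L-a=15):
  y_2 = -Pa(L-x)(2Lx-a²-x²)/(6LEI)  [x>a] = -16·5·(20-10)·(2·20·10-5²-10²)/(6·20·200000) = -11/1200 m
Superposition: y = Σ y_i = -113/14400 m ≈ -0.007847 m

y(10) = -113/14400 m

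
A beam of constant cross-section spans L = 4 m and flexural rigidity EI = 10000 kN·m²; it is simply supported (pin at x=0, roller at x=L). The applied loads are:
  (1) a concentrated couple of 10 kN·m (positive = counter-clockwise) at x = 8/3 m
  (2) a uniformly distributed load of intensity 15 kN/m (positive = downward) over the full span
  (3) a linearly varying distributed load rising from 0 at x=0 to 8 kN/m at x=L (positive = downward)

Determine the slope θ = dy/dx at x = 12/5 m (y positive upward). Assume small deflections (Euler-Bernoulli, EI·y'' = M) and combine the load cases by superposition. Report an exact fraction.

θ(12/5) = 2693/1562500 rad

Load 1 — applied couple M₀=10 kN·m at a=8/3 m (b=L-a=4/3):
  θ_1 = (M₀x²/(2L)+C₁)/EI  [x≤a] with C₁=M₀(3b²-L²)/(6L)=-40/9 = (10·(12/5)²/(2·4)+(-40/9))/10000 = 31/112500 rad
Load 2 — uniform load w=15 kN/m over full span:
  θ_2 = -w(L³-6Lx²+4x³)/(24EI) = -15·(4³-6·4·(12/5)²+4·(12/5)³)/(24·10000) = 37/31250 rad
Load 3 — triangular load w₀=8 kN/m (0→w₀ over full span):
  θ_3 = -w₀(7L⁴-30L²x²+15x⁴)/(360LEI) = -8·(7·4⁴-30·4²·(12/5)²+15·(12/5)⁴)/(360·4·10000) = 928/3515625 rad
Superposition: θ = Σ θ_i = 2693/1562500 rad ≈ 0.001724 rad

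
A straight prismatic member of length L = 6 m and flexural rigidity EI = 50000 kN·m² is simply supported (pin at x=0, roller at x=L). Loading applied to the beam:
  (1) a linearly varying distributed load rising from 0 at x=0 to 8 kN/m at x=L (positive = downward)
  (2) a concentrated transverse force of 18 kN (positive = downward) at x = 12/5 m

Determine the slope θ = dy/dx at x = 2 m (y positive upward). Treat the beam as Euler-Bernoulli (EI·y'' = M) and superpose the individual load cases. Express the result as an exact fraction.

Load 1 — triangular load w₀=8 kN/m (0→w₀ over full span):
  θ_1 = -w₀(7L⁴-30L²x²+15x⁴)/(360LEI) = -8·(7·6⁴-30·6²·2²+15·2⁴)/(360·6·50000) = -52/140625 rad
Load 2 — point force P=18 kN at a=12/5 m (b=L-a=18/5):
  θ_2 = -Pb(L²-b²-3x²)/(6LEI)  [x≤a] = -18·(18/5)·(6²-(18/5)²-3·2²)/(6·6·50000) = -621/1562500 rad
Superposition: θ = Σ θ_i = -10789/14062500 rad ≈ -0.000767 rad

θ(2) = -10789/14062500 rad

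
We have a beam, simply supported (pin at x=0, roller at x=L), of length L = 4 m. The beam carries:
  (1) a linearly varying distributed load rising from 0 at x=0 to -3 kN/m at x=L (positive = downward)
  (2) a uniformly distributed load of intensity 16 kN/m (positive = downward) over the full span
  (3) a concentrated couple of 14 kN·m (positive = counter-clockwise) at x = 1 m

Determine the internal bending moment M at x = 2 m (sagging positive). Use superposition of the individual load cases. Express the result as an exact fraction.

Load 1 — triangular load w₀=-3 kN/m (0→w₀ over full span):
  M_1 = w₀Lx/6 - w₀x³/(6L) = (-3)·4·2/6 - (-3)·2³/(6·4) = -3 kN·m
Load 2 — uniform load w=16 kN/m over full span:
  M_2 = wx(L-x)/2 = 16·2·(4-2)/2 = 32 kN·m
Load 3 — applied couple M₀=14 kN·m at a=1 m (b=L-a=3):
  M_3 = M₀x/L - M₀  [x>a] = 14·2/4 - 14 = -7 kN·m
Superposition: M = Σ M_i = 22 kN·m ≈ 22.000000 kN·m

M(2) = 22 kN·m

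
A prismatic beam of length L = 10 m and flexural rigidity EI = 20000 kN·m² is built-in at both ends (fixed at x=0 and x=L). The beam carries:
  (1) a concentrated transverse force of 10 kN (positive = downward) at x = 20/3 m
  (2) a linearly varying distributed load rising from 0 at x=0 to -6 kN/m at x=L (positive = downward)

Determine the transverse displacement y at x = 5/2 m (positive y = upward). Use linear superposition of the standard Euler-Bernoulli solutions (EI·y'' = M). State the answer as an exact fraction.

Load 1 — point force P=10 kN at a=20/3 m (b=L-a=10/3):
  y_1 = -Pb²x²(3aL-(3a+b)x)/(6L³EI)  [x≤a] = -10·(10/3)²·(5/2)²·(3·(20/3)·10-(3·(20/3)+(10/3))·(5/2))/(6·10³·20000) = -17/20736 m
Load 2 — triangular load w₀=-6 kN/m (0→w₀ over full span):
  y_2 = -w₀x²(L-x)²(x+2L)/(120LEI) = -(-6)·(5/2)²·(10-(5/2))²·((5/2)+2·10)/(120·10·20000) = 81/40960 m
Superposition: y = Σ y_i = 3841/3317760 m ≈ 0.001158 m

y(5/2) = 3841/3317760 m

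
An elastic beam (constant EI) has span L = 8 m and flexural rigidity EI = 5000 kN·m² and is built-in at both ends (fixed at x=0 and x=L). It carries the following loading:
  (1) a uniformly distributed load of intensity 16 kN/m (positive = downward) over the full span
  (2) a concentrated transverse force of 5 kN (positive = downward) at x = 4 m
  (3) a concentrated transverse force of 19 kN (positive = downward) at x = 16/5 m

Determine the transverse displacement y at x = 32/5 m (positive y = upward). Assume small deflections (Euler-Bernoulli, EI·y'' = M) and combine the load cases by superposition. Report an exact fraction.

Load 1 — uniform load w=16 kN/m over full span:
  y_1 = -wx²(L-x)²/(24EI) = -16·(32/5)²·(8-(32/5))²/(24·5000) = -16384/1171875 m
Load 2 — point force P=5 kN at a=4 m (b=L-a=4):
  y_2 = -Pa²(L-x)²(3bL-(3b+a)(L-x))/(6L³EI)  [x>a] = -5·4²·(8-(32/5))²·(3·4·8-(3·4+4)·(8-(32/5)))/(6·8³·5000) = -44/46875 m
Load 3 — point force P=19 kN at a=16/5 m (b=L-a=24/5):
  y_3 = -Pa²(L-x)²(3bL-(3b+a)(L-x))/(6L³EI)  [x>a] = -19·(16/5)²·(8-(32/5))²·(3·(24/5)·8-(3·(24/5)+(16/5))·(8-(32/5)))/(6·8³·5000) = -82688/29296875 m
Superposition: y = Σ y_i = -519788/29296875 m ≈ -0.017742 m

y(32/5) = -519788/29296875 m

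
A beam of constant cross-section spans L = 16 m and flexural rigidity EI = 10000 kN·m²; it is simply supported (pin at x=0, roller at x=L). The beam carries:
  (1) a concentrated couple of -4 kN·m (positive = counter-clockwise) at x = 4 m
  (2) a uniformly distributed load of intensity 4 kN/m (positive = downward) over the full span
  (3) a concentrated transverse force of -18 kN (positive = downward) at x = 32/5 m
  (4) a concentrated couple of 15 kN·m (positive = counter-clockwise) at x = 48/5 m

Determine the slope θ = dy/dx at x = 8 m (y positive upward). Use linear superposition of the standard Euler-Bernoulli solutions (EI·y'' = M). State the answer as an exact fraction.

θ(8) = -1667/937500 rad

Load 1 — applied couple M₀=-4 kN·m at a=4 m (b=L-a=12):
  θ_1 = (M₀x²/(2L)-M₀(x-a)+C₁)/EI  [x>a] with C₁=M₀(3b²-L²)/(6L)=-22/3 = ((-4)·8²/(2·16)-(-4)·(8-4)+(-22/3))/10000 = 1/15000 rad
Load 2 — uniform load w=4 kN/m over full span:
  θ_2 = -w(L³-6Lx²+4x³)/(24EI) = -4·(16³-6·16·8²+4·8³)/(24·10000) = 0 rad
Load 3 — point force P=-18 kN at a=32/5 m (b=L-a=48/5):
  θ_3 = -Pa(2L²-6Lx+3x²+a²)/(6LEI)  [x>a] = -(-18)·(32/5)·(2·16²-6·16·8+3·8²+(32/5)²)/(6·16·10000) = -216/78125 rad
Load 4 — applied couple M₀=15 kN·m at a=48/5 m (b=L-a=32/5):
  θ_4 = (M₀x²/(2L)+C₁)/EI  [x≤a] with C₁=M₀(3b²-L²)/(6L)=-104/5 = (15·8²/(2·16)+(-104/5))/10000 = 23/25000 rad
Superposition: θ = Σ θ_i = -1667/937500 rad ≈ -0.001778 rad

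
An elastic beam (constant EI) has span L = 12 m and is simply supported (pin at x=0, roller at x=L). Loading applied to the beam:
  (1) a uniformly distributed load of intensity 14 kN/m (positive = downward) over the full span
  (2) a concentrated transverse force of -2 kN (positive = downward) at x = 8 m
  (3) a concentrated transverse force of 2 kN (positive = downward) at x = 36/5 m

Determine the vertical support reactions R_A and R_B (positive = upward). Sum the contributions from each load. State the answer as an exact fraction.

Load 1 — uniform load w=14 kN/m over full span:
  R_A = wL/2 = 14·12/2 = 84 kN
  R_B = wL/2 = 14·12/2 = 84 kN
Load 2 — point force P=-2 kN at a=8 m (b=L-a=4):
  R_A = Pb/L = (-2)·4/12 = -2/3 kN
  R_B = Pa/L = (-2)·8/12 = -4/3 kN
Load 3 — point force P=2 kN at a=36/5 m (b=L-a=24/5):
  R_A = Pb/L = 2·(24/5)/12 = 4/5 kN
  R_B = Pa/L = 2·(36/5)/12 = 6/5 kN
Superposition: R_A = 1262/15 kN, R_B = 1258/15 kN

R_A = 1262/15 kN, R_B = 1258/15 kN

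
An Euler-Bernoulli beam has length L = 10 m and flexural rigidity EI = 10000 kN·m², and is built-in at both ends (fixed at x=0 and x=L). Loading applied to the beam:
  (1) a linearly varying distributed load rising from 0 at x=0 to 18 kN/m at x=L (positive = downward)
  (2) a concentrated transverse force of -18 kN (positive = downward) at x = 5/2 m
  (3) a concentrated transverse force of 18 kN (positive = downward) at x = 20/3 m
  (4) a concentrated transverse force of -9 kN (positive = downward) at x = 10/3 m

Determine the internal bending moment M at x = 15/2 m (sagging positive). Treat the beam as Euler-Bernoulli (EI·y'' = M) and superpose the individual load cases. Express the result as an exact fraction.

M(15/2) = 795/32 kN·m

Load 1 — triangular load w₀=18 kN/m (0→w₀ over full span):
  M_1 = 3w₀Lx/20 - w₀L²/30 - w₀x³/(6L) = 3·18·10·(15/2)/20 - 18·10²/30 - 18·(15/2)³/(6·10) = 255/16 kN·m
Load 2 — point force P=-18 kN at a=5/2 m (b=L-a=15/2):
  M_2 = Pa²(a+3b)(L-x)/L³ - Pa²b/L²  [x>a] = (-18)·(5/2)²·((5/2)+3·(15/2))·(10-(15/2))/10³ - (-18)·(5/2)²·(15/2)/10² = 45/32 kN·m
Load 3 — point force P=18 kN at a=20/3 m (b=L-a=10/3):
  M_3 = Pa²(a+3b)(L-x)/L³ - Pa²b/L²  [x>a] = 18·(20/3)²·((20/3)+3·(10/3))·(10-(15/2))/10³ - 18·(20/3)²·(10/3)/10² = 20/3 kN·m
Load 4 — point force P=-9 kN at a=10/3 m (b=L-a=20/3):
  M_4 = Pa²(a+3b)(L-x)/L³ - Pa²b/L²  [x>a] = (-9)·(10/3)²·((10/3)+3·(20/3))·(10-(15/2))/10³ - (-9)·(10/3)²·(20/3)/10² = 5/6 kN·m
Superposition: M = Σ M_i = 795/32 kN·m ≈ 24.843750 kN·m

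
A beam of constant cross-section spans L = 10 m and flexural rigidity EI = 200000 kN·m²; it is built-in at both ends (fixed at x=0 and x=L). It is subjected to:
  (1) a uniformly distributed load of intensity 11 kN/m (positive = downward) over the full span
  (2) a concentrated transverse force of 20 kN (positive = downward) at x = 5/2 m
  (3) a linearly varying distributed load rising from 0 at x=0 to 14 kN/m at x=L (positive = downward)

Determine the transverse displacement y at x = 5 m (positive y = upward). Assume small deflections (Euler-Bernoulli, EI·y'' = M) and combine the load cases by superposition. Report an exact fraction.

y(5) = -1/384 m

Load 1 — uniform load w=11 kN/m over full span:
  y_1 = -wx²(L-x)²/(24EI) = -11·5²·(10-5)²/(24·200000) = -11/7680 m
Load 2 — point force P=20 kN at a=5/2 m (b=L-a=15/2):
  y_2 = -Pa²(L-x)²(3bL-(3b+a)(L-x))/(6L³EI)  [x>a] = -20·(5/2)²·(10-5)²·(3·(15/2)·10-(3·(15/2)+(5/2))·(10-5))/(6·10³·200000) = -1/3840 m
Load 3 — triangular load w₀=14 kN/m (0→w₀ over full span):
  y_3 = -w₀x²(L-x)²(x+2L)/(120LEI) = -14·5²·(10-5)²·(5+2·10)/(120·10·200000) = -7/7680 m
Superposition: y = Σ y_i = -1/384 m ≈ -0.002604 m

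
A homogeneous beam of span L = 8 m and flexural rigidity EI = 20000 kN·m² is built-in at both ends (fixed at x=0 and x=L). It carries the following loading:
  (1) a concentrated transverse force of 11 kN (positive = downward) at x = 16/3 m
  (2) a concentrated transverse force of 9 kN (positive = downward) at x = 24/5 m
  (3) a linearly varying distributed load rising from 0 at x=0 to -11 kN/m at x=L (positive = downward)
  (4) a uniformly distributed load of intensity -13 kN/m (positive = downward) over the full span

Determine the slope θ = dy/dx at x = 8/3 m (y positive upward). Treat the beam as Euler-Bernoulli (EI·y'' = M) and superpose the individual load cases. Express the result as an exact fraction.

Load 1 — point force P=11 kN at a=16/3 m (b=L-a=8/3):
  θ_1 = -Pb²x(2aL-(3a+b)x)/(2L³EI)  [x≤a] = -11·(8/3)²·(8/3)·(2·(16/3)·8-(3·(16/3)+(8/3))·(8/3))/(2·8³·20000) = -11/30375 rad
Load 2 — point force P=9 kN at a=24/5 m (b=L-a=16/5):
  θ_2 = -Pb²x(2aL-(3a+b)x)/(2L³EI)  [x≤a] = -9·(16/5)²·(8/3)·(2·(24/5)·8-(3·(24/5)+(16/5))·(8/3))/(2·8³·20000) = -28/78125 rad
Load 3 — triangular load w₀=-11 kN/m (0→w₀ over full span):
  θ_3 = -w₀(2x(L-x)(L-2x)(x+2L)+x²(L-x)²)/(120LEI) = -(-11)·(2·(8/3)·(8-(8/3))·(8-2·(8/3))·((8/3)+2·8)+(8/3)²·(8-(8/3))²)/(120·8·20000) = 704/759375 rad
Load 4 — uniform load w=-13 kN/m over full span:
  θ_4 = -wx(L-x)(L-2x)/(12EI) = -(-13)·(8/3)·(8-(8/3))·(8-2·(8/3))/(12·20000) = 104/50625 rad
Superposition: θ = Σ θ_i = 4769/2109375 rad ≈ 0.002261 rad

θ(8/3) = 4769/2109375 rad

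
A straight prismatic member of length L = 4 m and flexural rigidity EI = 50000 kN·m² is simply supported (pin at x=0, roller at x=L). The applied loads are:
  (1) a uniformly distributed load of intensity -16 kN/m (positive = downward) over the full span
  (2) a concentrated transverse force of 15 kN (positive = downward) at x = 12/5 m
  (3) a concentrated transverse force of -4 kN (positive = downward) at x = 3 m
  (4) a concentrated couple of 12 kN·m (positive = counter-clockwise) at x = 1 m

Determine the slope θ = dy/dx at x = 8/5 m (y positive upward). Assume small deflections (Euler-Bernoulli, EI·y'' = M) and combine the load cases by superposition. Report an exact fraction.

θ(8/5) = 959/4687500 rad

Load 1 — uniform load w=-16 kN/m over full span:
  θ_1 = -w(L³-6Lx²+4x³)/(24EI) = -(-16)·(4³-6·4·(8/5)²+4·(8/5)³)/(24·50000) = 296/1171875 rad
Load 2 — point force P=15 kN at a=12/5 m (b=L-a=8/5):
  θ_2 = -Pb(L²-b²-3x²)/(6LEI)  [x≤a] = -15·(8/5)·(4²-(8/5)²-3·(8/5)²)/(6·4·50000) = -9/78125 rad
Load 3 — point force P=-4 kN at a=3 m (b=L-a=1):
  θ_3 = -Pb(L²-b²-3x²)/(6LEI)  [x≤a] = -(-4)·1·(4²-1²-3·(8/5)²)/(6·4·50000) = 61/2500000 rad
Load 4 — applied couple M₀=12 kN·m at a=1 m (b=L-a=3):
  θ_4 = (M₀x²/(2L)-M₀(x-a)+C₁)/EI  [x>a] with C₁=M₀(3b²-L²)/(6L)=11/2 = (12·(8/5)²/(2·4)-12·((8/5)-1)+(11/2))/50000 = 107/2500000 rad
Superposition: θ = Σ θ_i = 959/4687500 rad ≈ 0.000205 rad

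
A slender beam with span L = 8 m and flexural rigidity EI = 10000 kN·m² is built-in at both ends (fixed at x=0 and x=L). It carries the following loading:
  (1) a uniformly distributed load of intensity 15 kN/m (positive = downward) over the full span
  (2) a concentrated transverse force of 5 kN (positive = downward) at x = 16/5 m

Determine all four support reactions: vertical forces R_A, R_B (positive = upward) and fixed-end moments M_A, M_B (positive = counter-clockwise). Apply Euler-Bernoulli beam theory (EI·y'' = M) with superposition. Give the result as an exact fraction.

R_A = 1581/25 kN, M_A = 2144/25 kN·m, R_B = 1544/25 kN, M_B = -2096/25 kN·m

Load 1 — uniform load w=15 kN/m over full span:
  R_A = wL/2 = 15·8/2 = 60 kN
  M_A = wL²/12 = 15·8²/12 = 80 kN·m
  R_B = wL/2 = 15·8/2 = 60 kN
  M_B = -wL²/12 = -15·8²/12 = -80 kN·m
Load 2 — point force P=5 kN at a=16/5 m (b=L-a=24/5):
  R_A = Pb²(3a+b)/L³ = 5·(24/5)²·(3·(16/5)+(24/5))/8³ = 81/25 kN
  M_A = Pab²/L² = 5·(16/5)·(24/5)²/8² = 144/25 kN·m
  R_B = Pa²(a+3b)/L³ = 5·(16/5)²·((16/5)+3·(24/5))/8³ = 44/25 kN
  M_B = -Pa²b/L² = -5·(16/5)²·(24/5)/8² = -96/25 kN·m
Superposition: R_A = 1581/25 kN, M_A = 2144/25 kN·m, R_B = 1544/25 kN, M_B = -2096/25 kN·m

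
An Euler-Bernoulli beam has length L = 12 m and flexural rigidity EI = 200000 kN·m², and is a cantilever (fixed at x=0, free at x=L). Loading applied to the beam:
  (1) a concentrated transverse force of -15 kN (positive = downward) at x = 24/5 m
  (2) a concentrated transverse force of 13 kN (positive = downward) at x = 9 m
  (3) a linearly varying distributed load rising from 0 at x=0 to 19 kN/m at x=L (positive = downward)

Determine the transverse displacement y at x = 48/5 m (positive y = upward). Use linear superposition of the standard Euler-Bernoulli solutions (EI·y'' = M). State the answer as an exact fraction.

Load 1 — point force P=-15 kN at a=24/5 m (b=L-a=36/5):
  y_1 = -Pa²(3x-a)/(6EI)  [x>a] = -(-15)·(24/5)²·(3·(48/5)-(24/5))/(6·200000) = 108/15625 m
Load 2 — point force P=13 kN at a=9 m (b=L-a=3):
  y_2 = -Pa²(3x-a)/(6EI)  [x>a] = -13·9²·(3·(48/5)-9)/(6·200000) = -34749/2000000 m
Load 3 — triangular load w₀=19 kN/m (0→w₀ over full span):
  y_3 = (w₀Lx³/12-w₀L²x²/6-w₀x⁵/(120L))/EI = (19·12·(48/5)³/12-19·12²·(48/5)²/6-19·(48/5)⁵/(120·12))/200000 = -6418656/48828125 m
Superposition: y = Σ y_i = -886978593/6250000000 m ≈ -0.141917 m

y(48/5) = -886978593/6250000000 m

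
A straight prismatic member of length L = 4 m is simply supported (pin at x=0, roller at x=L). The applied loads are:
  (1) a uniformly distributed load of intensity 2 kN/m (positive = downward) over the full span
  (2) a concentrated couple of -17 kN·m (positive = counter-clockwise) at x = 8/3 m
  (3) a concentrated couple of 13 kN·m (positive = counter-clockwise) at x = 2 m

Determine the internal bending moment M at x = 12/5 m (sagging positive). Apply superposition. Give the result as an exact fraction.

M(12/5) = -289/25 kN·m

Load 1 — uniform load w=2 kN/m over full span:
  M_1 = wx(L-x)/2 = 2·(12/5)·(4-(12/5))/2 = 96/25 kN·m
Load 2 — applied couple M₀=-17 kN·m at a=8/3 m (b=L-a=4/3):
  M_2 = M₀x/L  [x≤a] = (-17)·(12/5)/4 = -51/5 kN·m
Load 3 — applied couple M₀=13 kN·m at a=2 m (b=L-a=2):
  M_3 = M₀x/L - M₀  [x>a] = 13·(12/5)/4 - 13 = -26/5 kN·m
Superposition: M = Σ M_i = -289/25 kN·m ≈ -11.560000 kN·m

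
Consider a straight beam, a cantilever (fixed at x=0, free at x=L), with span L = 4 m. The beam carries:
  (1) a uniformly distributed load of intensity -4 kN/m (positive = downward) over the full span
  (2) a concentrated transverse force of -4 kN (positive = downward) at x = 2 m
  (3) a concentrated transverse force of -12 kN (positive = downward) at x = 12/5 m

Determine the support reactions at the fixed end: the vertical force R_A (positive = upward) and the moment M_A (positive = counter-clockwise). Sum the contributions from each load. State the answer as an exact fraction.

R_A = -32 kN, M_A = -344/5 kN·m

Load 1 — uniform load w=-4 kN/m over full span:
  R_A = wL = (-4)·4 = -16 kN
  M_A = wL²/2 = (-4)·4²/2 = -32 kN·m
Load 2 — point force P=-4 kN at a=2 m (b=L-a=2):
  R_A = P = (-4) = -4 kN
  M_A = Pa = (-4)·2 = -8 kN·m
Load 3 — point force P=-12 kN at a=12/5 m (b=L-a=8/5):
  R_A = P = (-12) = -12 kN
  M_A = Pa = (-12)·(12/5) = -144/5 kN·m
Superposition: R_A = -32 kN, M_A = -344/5 kN·m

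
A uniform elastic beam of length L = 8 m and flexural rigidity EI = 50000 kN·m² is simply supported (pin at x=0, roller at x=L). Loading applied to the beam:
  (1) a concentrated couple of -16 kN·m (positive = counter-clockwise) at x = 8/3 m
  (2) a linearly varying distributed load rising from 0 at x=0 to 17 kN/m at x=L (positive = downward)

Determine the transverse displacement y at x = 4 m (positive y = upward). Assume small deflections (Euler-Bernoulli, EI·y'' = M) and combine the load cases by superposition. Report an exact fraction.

y(4) = -11/1125 m

Load 1 — applied couple M₀=-16 kN·m at a=8/3 m (b=L-a=16/3):
  y_1 = (M₀x³/(6L)-M₀(x-a)²/2+C₁x)/EI  [x>a] with C₁=M₀(3b²-L²)/(6L)=-64/9 = ((-16)·4³/(6·8)-(-16)·(4-(8/3))²/2+(-64/9)·4)/50000 = -4/5625 m
Load 2 — triangular load w₀=17 kN/m (0→w₀ over full span):
  y_2 = -w₀x(7L⁴-10L²x²+3x⁴)/(360LEI) = -17·4·(7·8⁴-10·8²·4²+3·4⁴)/(360·8·50000) = -17/1875 m
Superposition: y = Σ y_i = -11/1125 m ≈ -0.009778 m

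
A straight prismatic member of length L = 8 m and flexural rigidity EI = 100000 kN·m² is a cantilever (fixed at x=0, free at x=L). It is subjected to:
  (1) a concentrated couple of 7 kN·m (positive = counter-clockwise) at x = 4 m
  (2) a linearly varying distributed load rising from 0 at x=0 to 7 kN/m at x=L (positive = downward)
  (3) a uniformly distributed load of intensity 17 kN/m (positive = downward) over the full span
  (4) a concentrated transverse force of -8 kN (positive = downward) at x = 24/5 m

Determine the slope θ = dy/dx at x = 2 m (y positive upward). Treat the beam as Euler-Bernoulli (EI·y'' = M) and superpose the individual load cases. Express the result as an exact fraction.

Load 1 — applied couple M₀=7 kN·m at a=4 m (b=L-a=4):
  θ_1 = M₀x/EI  [x≤a] = 7·2/100000 = 7/50000 rad
Load 2 — triangular load w₀=7 kN/m (0→w₀ over full span):
  θ_2 = (w₀Lx²/4-w₀L²x/3-w₀x⁴/(24L))/EI = (7·8·2²/4-7·8²·2/3-7·2⁴/(24·8))/100000 = -973/400000 rad
Load 3 — uniform load w=17 kN/m over full span:
  θ_3 = -wx(x²-3Lx+3L²)/(6EI) = -17·2·(2²-3·8·2+3·8²)/(6·100000) = -629/75000 rad
Load 4 — point force P=-8 kN at a=24/5 m (b=L-a=16/5):
  θ_4 = -Px(2a-x)/(2EI)  [x≤a] = -(-8)·2·(2·(24/5)-2)/(2·100000) = 19/31250 rad
Superposition: θ = Σ θ_i = -60427/6000000 rad ≈ -0.010071 rad

θ(2) = -60427/6000000 rad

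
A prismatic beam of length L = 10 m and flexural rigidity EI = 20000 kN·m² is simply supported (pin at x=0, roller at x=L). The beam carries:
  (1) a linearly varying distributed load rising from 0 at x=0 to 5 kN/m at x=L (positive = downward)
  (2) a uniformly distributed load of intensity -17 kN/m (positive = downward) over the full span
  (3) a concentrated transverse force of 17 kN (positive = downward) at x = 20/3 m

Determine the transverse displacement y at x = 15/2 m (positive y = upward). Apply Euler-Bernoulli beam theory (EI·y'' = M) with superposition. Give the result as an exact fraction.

y(15/2) = 365687/6635520 m

Load 1 — triangular load w₀=5 kN/m (0→w₀ over full span):
  y_1 = -w₀x(7L⁴-10L²x²+3x⁴)/(360LEI) = -5·(15/2)·(7·10⁴-10·10²·(15/2)²+3·(15/2)⁴)/(360·10·20000) = -595/49152 m
Load 2 — uniform load w=-17 kN/m over full span:
  y_2 = -wx(L³-2Lx²+x³)/(24EI) = -(-17)·(15/2)·(10³-2·10·(15/2)²+(15/2)³)/(24·20000) = 323/4096 m
Load 3 — point force P=17 kN at a=20/3 m (b=L-a=10/3):
  y_3 = -Pa(L-x)(2Lx-a²-x²)/(6LEI)  [x>a] = -17·(20/3)·(10-(15/2))·(2·10·(15/2)-(20/3)²-(15/2)²)/(6·10·20000) = -1207/103680 m
Superposition: y = Σ y_i = 365687/6635520 m ≈ 0.055111 m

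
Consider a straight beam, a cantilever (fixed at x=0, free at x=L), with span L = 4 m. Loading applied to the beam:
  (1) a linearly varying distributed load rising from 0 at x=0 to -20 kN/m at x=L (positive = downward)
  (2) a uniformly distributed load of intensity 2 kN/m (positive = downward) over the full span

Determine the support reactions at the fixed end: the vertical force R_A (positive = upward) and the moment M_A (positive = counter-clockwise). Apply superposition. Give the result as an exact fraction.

R_A = -32 kN, M_A = -272/3 kN·m

Load 1 — triangular load w₀=-20 kN/m (0→w₀ over full span):
  R_A = w₀L/2 = (-20)·4/2 = -40 kN
  M_A = w₀L²/3 = (-20)·4²/3 = -320/3 kN·m
Load 2 — uniform load w=2 kN/m over full span:
  R_A = wL = 2·4 = 8 kN
  M_A = wL²/2 = 2·4²/2 = 16 kN·m
Superposition: R_A = -32 kN, M_A = -272/3 kN·m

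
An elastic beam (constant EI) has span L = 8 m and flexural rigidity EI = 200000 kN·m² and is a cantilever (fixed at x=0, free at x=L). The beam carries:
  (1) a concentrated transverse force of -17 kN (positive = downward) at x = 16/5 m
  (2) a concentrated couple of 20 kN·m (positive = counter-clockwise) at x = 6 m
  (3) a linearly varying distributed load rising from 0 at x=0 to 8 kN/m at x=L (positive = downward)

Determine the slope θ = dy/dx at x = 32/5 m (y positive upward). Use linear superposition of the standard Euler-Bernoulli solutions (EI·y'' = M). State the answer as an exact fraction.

θ(32/5) = -70259/46875000 rad

Load 1 — point force P=-17 kN at a=16/5 m (b=L-a=24/5):
  θ_1 = -Pa²/(2EI)  [x>a] = -(-17)·(16/5)²/(2·200000) = 34/78125 rad
Load 2 — applied couple M₀=20 kN·m at a=6 m (b=L-a=2):
  θ_2 = M₀a/EI  [x>a] = 20·6/200000 = 3/5000 rad
Load 3 — triangular load w₀=8 kN/m (0→w₀ over full span):
  θ_3 = (w₀Lx²/4-w₀L²x/3-w₀x⁴/(24L))/EI = (8·8·(32/5)²/4-8·8²·(32/5)/3-8·(32/5)⁴/(24·8))/200000 = -14848/5859375 rad
Superposition: θ = Σ θ_i = -70259/46875000 rad ≈ -0.001499 rad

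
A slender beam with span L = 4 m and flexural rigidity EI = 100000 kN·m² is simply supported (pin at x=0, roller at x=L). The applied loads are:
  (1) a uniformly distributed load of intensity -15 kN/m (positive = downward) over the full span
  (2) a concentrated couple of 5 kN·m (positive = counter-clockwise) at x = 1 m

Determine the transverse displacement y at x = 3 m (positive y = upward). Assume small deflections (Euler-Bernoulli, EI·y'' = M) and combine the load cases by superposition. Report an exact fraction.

Load 1 — uniform load w=-15 kN/m over full span:
  y_1 = -wx(L³-2Lx²+x³)/(24EI) = -(-15)·3·(4³-2·4·3²+3³)/(24·100000) = 57/160000 m
Load 2 — applied couple M₀=5 kN·m at a=1 m (b=L-a=3):
  y_2 = (M₀x³/(6L)-M₀(x-a)²/2+C₁x)/EI  [x>a] with C₁=M₀(3b²-L²)/(6L)=55/24 = (5·3³/(6·4)-5·(3-1)²/2+(55/24)·3)/100000 = 1/40000 m
Superposition: y = Σ y_i = 61/160000 m ≈ 0.000381 m

y(3) = 61/160000 m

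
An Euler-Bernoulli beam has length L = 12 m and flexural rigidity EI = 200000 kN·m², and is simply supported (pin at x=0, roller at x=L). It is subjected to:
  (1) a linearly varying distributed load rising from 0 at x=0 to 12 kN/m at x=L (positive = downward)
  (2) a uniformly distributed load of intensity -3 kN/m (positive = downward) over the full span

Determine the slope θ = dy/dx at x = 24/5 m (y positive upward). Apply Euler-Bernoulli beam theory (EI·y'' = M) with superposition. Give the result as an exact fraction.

θ(24/5) = -6633/15625000 rad

Load 1 — triangular load w₀=12 kN/m (0→w₀ over full span):
  θ_1 = -w₀(7L⁴-30L²x²+15x⁴)/(360LEI) = -12·(7·12⁴-30·12²·(24/5)²+15·(24/5)⁴)/(360·12·200000) = -2907/3906250 rad
Load 2 — uniform load w=-3 kN/m over full span:
  θ_2 = -w(L³-6Lx²+4x³)/(24EI) = -(-3)·(12³-6·12·(24/5)²+4·(24/5)³)/(24·200000) = 999/3125000 rad
Superposition: θ = Σ θ_i = -6633/15625000 rad ≈ -0.000425 rad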